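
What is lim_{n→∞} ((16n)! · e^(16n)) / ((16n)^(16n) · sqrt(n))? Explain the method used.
lim = sqrt(2π·16)

Stirling: (16n)! ~ sqrt(2π·16n) · (16n/e)^(16n). Hence
  (16n)! · e^(16n) / (16n)^(16n) ~ sqrt(2π·16n).
Dividing by sqrt(n): sqrt(2π·16n) / sqrt(n) = sqrt(2π·16) · n^((1−1)/2), so the limit is sqrt(2π·16).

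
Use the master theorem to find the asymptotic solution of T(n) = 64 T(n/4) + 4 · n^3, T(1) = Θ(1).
T(n) = Θ(n^3 log n)

log_4 64 = 3, and f(n) = 4 · n^3 = Θ(n^(log_4 64)). This is Case 2 of the master theorem: T(n) = Θ(f(n) · log n) = Θ(n^3 log n).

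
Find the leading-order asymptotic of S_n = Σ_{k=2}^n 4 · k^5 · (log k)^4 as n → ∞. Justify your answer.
S_n ~ 2 · n^6 · (log n)^4 / 3

By integral comparison, S_n = ∫_1^n 4 · x^5 · (log x)^4 dx + O(n^5 · (log n)^4). For the integral, the leading term of ∫_1^n x^5 (log x)^4 dx is n^6/6 · (log n)^4 (by repeated integration by parts; each step lowers the log-exponent and produces a relatively O(1/log n) correction). Hence S_n ~ 2 · n^6 · (log n)^4 / 3.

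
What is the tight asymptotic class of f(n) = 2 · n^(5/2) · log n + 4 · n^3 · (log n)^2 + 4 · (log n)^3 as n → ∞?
f(n) ∈ Θ(n^3 · (log n)^2)

Compare the terms by growth order. For large n, n^a · (log n)^b dominates n^a' · (log n)^b' iff a > a', or (a = a' and b > b'). Ranking the 3 terms shows the dominant one is 4 · n^3 · (log n)^2. Hence f(n) ∈ Θ(n^3 · (log n)^2).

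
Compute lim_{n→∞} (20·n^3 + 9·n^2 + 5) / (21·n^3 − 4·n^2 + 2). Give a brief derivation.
lim = 20/21

For large n the leading n^3 terms dominate both numerator and denominator. Dividing top and bottom by n^3, every other term tends to 0, leaving 20/21.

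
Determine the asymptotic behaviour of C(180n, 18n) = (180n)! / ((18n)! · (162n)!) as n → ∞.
C(180n, 18n) ~ (10000000000/387420489)^(18n) · sqrt(5/(9π·18n))

Write N = 18n. Apply Stirling to each factorial:
  (10N)! ~ sqrt(2π·10N) · (10N/e)^(10N),
  N! ~ sqrt(2π N) · (N/e)^N,
  (9N)! ~ sqrt(2π·9N) · (9N/e)^(9N).
The exponential factors combine to (10N)^(10N) / (N^N · (9N)^(9N)) = 10^(10N)/9^(9N) = (10^10/9^9)^N = (10000000000/387420489)^N.
The square-root prefactors combine to sqrt(2π·10N) / (sqrt(2π N)·sqrt(2π·9N)) = sqrt(10 / (2π·9·N)) = sqrt(5/(9π·18n)).
Substituting N = 18n: C(180n, 18n) ~ (10000000000/387420489)^(18n) · sqrt(5/(9π·18n)).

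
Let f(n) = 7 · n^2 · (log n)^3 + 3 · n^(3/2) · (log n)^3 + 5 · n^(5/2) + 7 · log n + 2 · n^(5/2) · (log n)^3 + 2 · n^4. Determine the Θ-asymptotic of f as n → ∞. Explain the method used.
f(n) ∈ Θ(n^4)

Compare the terms by growth order. For large n, n^a · (log n)^b dominates n^a' · (log n)^b' iff a > a', or (a = a' and b > b'). Ranking the 6 terms shows the dominant one is 2 · n^4. Hence f(n) ∈ Θ(n^4).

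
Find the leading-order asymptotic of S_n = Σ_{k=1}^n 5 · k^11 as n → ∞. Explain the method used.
S_n ~ 5 · n^12 / 12

By integral comparison (Euler-Maclaurin), Σ_{k=1}^n 5 · k^11 = 5 · ∫_0^n x^11 dx + O(n^11) = 5 · n^12/12 + O(n^11). (Equivalently, Faulhaber's formula gives the same leading term.)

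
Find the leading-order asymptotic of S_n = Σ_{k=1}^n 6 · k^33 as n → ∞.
S_n ~ 3 · n^34 / 17

By integral comparison (Euler-Maclaurin), Σ_{k=1}^n 6 · k^33 = 6 · ∫_0^n x^33 dx + O(n^33) = 6 · n^34/34 = 3 · n^34 / 17 + O(n^33). (Equivalently, Faulhaber's formula gives the same leading term.)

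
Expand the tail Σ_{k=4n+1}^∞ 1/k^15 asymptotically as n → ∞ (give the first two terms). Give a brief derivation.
Σ_{k>4n} 1/k^15 = 1/(14 · (4n)^14) − 1/(2 · (4n)^15) + O(1/(4n)^16)

Compare to the integral: ∫_{4n}^∞ x^(−15) dx = [−x^(−14)/14]_{4n}^∞ = 1/((15−1)·(4n)^14). The Euler-Maclaurin correction adds −f(4n)/2 = −1/(2·(4n)^15). Euler-Maclaurin then gives
  Σ_{k>4n} 1/k^15 = ∫_{4n}^∞ dx/x^15 − 1/(2·(4n)^15) + O(1/(4n)^16).
(Equivalently this is ζ(15) − Σ_{k≤4n} 1/k^15.)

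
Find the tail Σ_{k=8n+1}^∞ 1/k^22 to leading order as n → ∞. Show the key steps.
Σ_{k>8n} 1/k^22 ~ 1/(21 · (8n)^21)

Compare to the integral: ∫_{8n}^∞ x^(−22) dx = [−x^(−21)/21]_{8n}^∞ = 1/((22−1)·(8n)^21). Euler-Maclaurin then gives
  Σ_{k>8n} 1/k^22 = ∫_{8n}^∞ dx/x^22 − 1/(2·(8n)^22) + O(1/(8n)^23).
(Equivalently this is ζ(22) − Σ_{k≤8n} 1/k^22.)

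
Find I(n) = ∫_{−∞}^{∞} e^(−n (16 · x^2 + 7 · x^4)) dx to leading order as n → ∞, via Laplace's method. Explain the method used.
I(n) ~ sqrt(π/(16n))

φ(x) = 16 · x^2 + 7 · x^4 has its unique global minimum at x* = 0 (since φ'(x) = 32x + 28x^3 = 0 only at x = 0 for real x with both coefficients positive, and φ → ∞ as |x| → ∞). At x* = 0, φ(0) = 0 and φ''(0) = 32. Laplace's method then gives
  I(n) ~ sqrt(2π / (n · φ''(0))) · e^(−n φ(0)) = sqrt(2π / (32n)) = sqrt(π/(16n)).
The 7 · x^4 term contributes only at subleading order (an O(1/n) relative correction).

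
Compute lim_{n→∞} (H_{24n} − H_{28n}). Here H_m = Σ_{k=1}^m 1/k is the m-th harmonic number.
lim = ln(24/28) = ln(6/7)

Euler-Maclaurin gives H_m = ln m + γ + 1/(2m) + O(1/m^2). The γ and O(1/m) terms cancel in the difference:
  H_{24n} − H_{28n} = ln(24n) − ln(28n) + O(1/n) = ln(24/28) + O(1/n).
Hence the limit is ln(24/28) = ln(6/7).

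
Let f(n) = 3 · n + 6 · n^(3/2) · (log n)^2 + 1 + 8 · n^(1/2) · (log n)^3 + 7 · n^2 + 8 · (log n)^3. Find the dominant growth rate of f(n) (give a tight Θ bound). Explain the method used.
f(n) ∈ Θ(n^2)

Compare the terms by growth order. For large n, n^a · (log n)^b dominates n^a' · (log n)^b' iff a > a', or (a = a' and b > b'). Ranking the 6 terms shows the dominant one is 7 · n^2. Hence f(n) ∈ Θ(n^2).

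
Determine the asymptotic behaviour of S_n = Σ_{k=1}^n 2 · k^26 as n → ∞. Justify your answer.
S_n ~ 2 · n^27 / 27

By integral comparison (Euler-Maclaurin), Σ_{k=1}^n 2 · k^26 = 2 · ∫_0^n x^26 dx + O(n^26) = 2 · n^27/27 + O(n^26). (Equivalently, Faulhaber's formula gives the same leading term.)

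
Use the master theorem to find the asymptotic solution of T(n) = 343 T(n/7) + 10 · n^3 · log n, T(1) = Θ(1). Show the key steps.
T(n) = Θ(n^3 · (log n)^2)

Here log_7 343 = 3 and f(n) = 10 · n^3 · log n = Θ(n^(log_7 343) · (log n)^1). This is the extended Case 2 of the master theorem (f matches the critical exponent up to log factors), giving T(n) = Θ(n^(log_7 343) · (log n)^(1+1)) = Θ(n^3 · (log n)^2).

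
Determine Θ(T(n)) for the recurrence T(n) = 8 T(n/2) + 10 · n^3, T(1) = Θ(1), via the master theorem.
T(n) = Θ(n^3 log n)

log_2 8 = 3, and f(n) = 10 · n^3 = Θ(n^(log_2 8)). This is Case 2 of the master theorem: T(n) = Θ(f(n) · log n) = Θ(n^3 log n).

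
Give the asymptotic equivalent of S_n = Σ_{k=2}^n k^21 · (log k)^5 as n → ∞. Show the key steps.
S_n ~ n^22 · (log n)^5 / 22

By integral comparison, S_n = ∫_1^n x^21 · (log x)^5 dx + O(n^21 · (log n)^5). For the integral, the leading term of ∫_1^n x^21 (log x)^5 dx is n^22/22 · (log n)^5 (by repeated integration by parts; each step lowers the log-exponent and produces a relatively O(1/log n) correction). Hence S_n ~ n^22 · (log n)^5 / 22.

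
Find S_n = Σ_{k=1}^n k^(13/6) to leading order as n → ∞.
S_n ~ (6/19) · n^(19/6)

Integral comparison: Σ_{k=1}^n k^(13/6) = ∫_0^n x^(13/6) dx + O(n^(13/6)). The integral is n^(1 + 13/6) / (1 + 13/6) = n^((13+6)/6) / ((13+6)/6) = (6/19) · n^(19/6).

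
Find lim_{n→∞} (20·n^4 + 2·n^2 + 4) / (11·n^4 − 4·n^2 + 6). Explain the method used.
lim = 20/11

For large n the leading n^4 terms dominate both numerator and denominator. Dividing top and bottom by n^4, every other term tends to 0, leaving 20/11.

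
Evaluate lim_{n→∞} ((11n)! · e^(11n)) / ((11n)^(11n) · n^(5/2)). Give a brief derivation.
lim = 0

Stirling: (11n)! ~ sqrt(2π·11n) · (11n/e)^(11n). Hence
  (11n)! · e^(11n) / (11n)^(11n) ~ sqrt(2π·11n).
Dividing by n^(5/2): sqrt(2π·11n) / n^(5/2) = sqrt(2π·11) · n^((1−5)/2), so the expression behaves like sqrt(2π·11) · n^((1−5)/2) → 0.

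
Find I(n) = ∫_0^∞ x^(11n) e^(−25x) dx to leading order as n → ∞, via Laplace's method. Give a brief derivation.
I(n) ~ (sqrt(2π·11n) / 25) · (11n/(25e))^(11n)

Write the integrand as exp(11n ln x − 25x) and set f(x) = 11n ln x − 25x. Then f'(x) = 11n/x − 25 = 0 at x* = 11n/25, and f''(x*) = −11n/x*^2 = −25^2/(11n). Laplace's method (interior maximum) gives
  I(n) ~ e^(f(x*)) · sqrt(2π / |f''(x*)|)
        = exp(11n ln(11n/25) − 11n) · sqrt(2π · 11n / 25^2)
        = (11n/25)^(11n) e^(−11n) · sqrt(2π·11n) / 25
        = (sqrt(2π·11n) / 25) · (11n/(25e))^(11n).
This matches Γ(11n+1)/25^(11n+1) with Stirling applied to Γ.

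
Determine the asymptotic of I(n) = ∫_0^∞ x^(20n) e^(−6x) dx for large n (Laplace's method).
I(n) ~ (sqrt(2π·20n) / 6) · (20n/(6e))^(20n)

Write the integrand as exp(20n ln x − 6x) and set f(x) = 20n ln x − 6x. Then f'(x) = 20n/x − 6 = 0 at x* = 20n/6, and f''(x*) = −20n/x*^2 = −6^2/(20n). Laplace's method (interior maximum) gives
  I(n) ~ e^(f(x*)) · sqrt(2π / |f''(x*)|)
        = exp(20n ln(20n/6) − 20n) · sqrt(2π · 20n / 6^2)
        = (20n/6)^(20n) e^(−20n) · sqrt(2π·20n) / 6
        = (sqrt(2π·20n) / 6) · (20n/(6e))^(20n).
This matches Γ(20n+1)/6^(20n+1) with Stirling applied to Γ.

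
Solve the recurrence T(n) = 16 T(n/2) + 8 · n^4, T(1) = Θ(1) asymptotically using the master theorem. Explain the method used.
T(n) = Θ(n^4 log n)

log_2 16 = 4, and f(n) = 8 · n^4 = Θ(n^(log_2 16)). This is Case 2 of the master theorem: T(n) = Θ(f(n) · log n) = Θ(n^4 log n).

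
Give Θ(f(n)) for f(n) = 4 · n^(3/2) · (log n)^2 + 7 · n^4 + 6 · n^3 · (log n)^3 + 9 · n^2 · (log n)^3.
f(n) ∈ Θ(n^4)

Compare the terms by growth order. For large n, n^a · (log n)^b dominates n^a' · (log n)^b' iff a > a', or (a = a' and b > b'). Ranking the 4 terms shows the dominant one is 7 · n^4. Hence f(n) ∈ Θ(n^4).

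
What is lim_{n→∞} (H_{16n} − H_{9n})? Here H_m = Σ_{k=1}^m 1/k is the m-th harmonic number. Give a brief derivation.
lim = ln(16/9)

Euler-Maclaurin gives H_m = ln m + γ + 1/(2m) + O(1/m^2). The γ and O(1/m) terms cancel in the difference:
  H_{16n} − H_{9n} = ln(16n) − ln(9n) + O(1/n) = ln(16/9) + O(1/n).
Hence the limit is ln(16/9).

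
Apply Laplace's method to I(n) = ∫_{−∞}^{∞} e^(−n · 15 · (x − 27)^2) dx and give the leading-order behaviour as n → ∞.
I(n) = sqrt(π/(15n))

Here φ(x) = 15 · (x − 27)^2 has its unique minimum at x* = 27 with φ(x*) = 0 and φ''(x*) = 30. Laplace's method gives
  I(n) ~ e^(−n φ(x*)) · sqrt(2π / (n · φ''(x*))) = sqrt(2π / (30n)) = sqrt(π/(15n)).
This is exact: substituting u = (x − 27)·sqrt(15n) gives I(n) = (1/sqrt(15n)) ∫_{−∞}^{∞} e^(−u^2) du = sqrt(π/(15n)).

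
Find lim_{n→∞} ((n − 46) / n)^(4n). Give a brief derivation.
lim = e^(−184)

Rewrite as (1 − 46/n)^(4n). By the standard limit (1 + x/n)^n → e^x, we have (1 − 46/n)^n → e^(−46), and raising to the 4th power gives e^(−184).
More precisely, ln[(1 − 46/n)^(4n)] = 4n · ln(1 − 46/n) = 4n · (-46/n + O(1/n^2)) = -184 + O(1/n) → -184.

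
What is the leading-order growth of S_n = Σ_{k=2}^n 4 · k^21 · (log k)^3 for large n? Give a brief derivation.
S_n ~ 2 · n^22 · (log n)^3 / 11

By integral comparison, S_n = ∫_1^n 4 · x^21 · (log x)^3 dx + O(n^21 · (log n)^3). For the integral, the leading term of ∫_1^n x^21 (log x)^3 dx is n^22/22 · (log n)^3 (by repeated integration by parts; each step lowers the log-exponent and produces a relatively O(1/log n) correction). Hence S_n ~ 2 · n^22 · (log n)^3 / 11.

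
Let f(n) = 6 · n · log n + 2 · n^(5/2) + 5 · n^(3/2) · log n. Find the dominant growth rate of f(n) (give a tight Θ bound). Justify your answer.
f(n) ∈ Θ(n^(5/2))

Compare the terms by growth order. For large n, n^a · (log n)^b dominates n^a' · (log n)^b' iff a > a', or (a = a' and b > b'). Ranking the 3 terms shows the dominant one is 2 · n^(5/2). Hence f(n) ∈ Θ(n^(5/2)).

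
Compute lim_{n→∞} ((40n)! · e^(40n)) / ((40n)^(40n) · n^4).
lim = 0

Stirling: (40n)! ~ sqrt(2π·40n) · (40n/e)^(40n). Hence
  (40n)! · e^(40n) / (40n)^(40n) ~ sqrt(2π·40n).
Dividing by n^4: sqrt(2π·40n) / n^4 = sqrt(2π·40) · n^((1−8)/2), so the expression behaves like sqrt(2π·40) · n^((1−8)/2) → 0.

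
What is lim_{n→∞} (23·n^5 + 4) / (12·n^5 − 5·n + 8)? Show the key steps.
lim = 23/12

For large n the leading n^5 terms dominate both numerator and denominator. Dividing top and bottom by n^5, every other term tends to 0, leaving 23/12.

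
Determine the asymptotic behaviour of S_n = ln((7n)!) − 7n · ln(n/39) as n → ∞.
S_n ~ 7n · (ln 273 − 1) + O(ln n)

Stirling: ln((7n)!) = 7n ln(7n) − 7n + O(ln n).
  S_n = 7n ln(7n) − 7n − 7n ln(n/39) + O(ln n)
      = 7n ln(7n) − 7n ln n + 7n ln 39 − 7n + O(ln n)
      = 7n ln 7 + 7n ln 39 − 7n + O(ln n)
      = 7n (ln 273 − 1) + O(ln n).
Numerically ln(273) − 1 ≈ 4.6095.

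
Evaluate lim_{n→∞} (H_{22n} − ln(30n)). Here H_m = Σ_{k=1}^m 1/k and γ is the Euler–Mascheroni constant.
lim = ln(11/15) + γ

By Euler-Maclaurin, H_m = ln m + γ + O(1/m). So
  H_{22n} − ln(30n) = ln(22n) + γ − ln(30n) + O(1/n)
                       = ln(22/30) + γ + O(1/n).
Hence the limit is ln(22/30) + γ (= ln(11/15)).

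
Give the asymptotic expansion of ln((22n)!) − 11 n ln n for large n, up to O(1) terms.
ln((22n)!) − 11 n ln n = 11 n ln n + 22(ln 22 − 1) n + (1/2) ln(2π·22n) + O(1/n)

Stirling: ln((22n)!) = 22n ln(22n) − 22n + (1/2) ln(2π·22n) + O(1/n).
Expand 22n ln(22n) = 22n (ln n + ln 22) = 22n ln n + 22n ln 22.
Subtract 11n ln n: leading term is (22 − 11) n ln n = 11 n ln n. The next term is 22n ln 22 − 22n = 22(ln 22 − 1) n. Then the (1/2) ln(2π·22n) correction.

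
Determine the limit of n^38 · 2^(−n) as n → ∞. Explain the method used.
lim = 0

Exponentials with base > 1 dominate every fixed polynomial: for any fixed c, n^c / 2^n → 0 as n → ∞ (e.g. by the ratio test, or by writing 2^n = e^(n ln 2) and noting e^(n ln 2) / n^c → ∞). Hence n^38 · 2^(−n) = n^38 / 2^n → 0.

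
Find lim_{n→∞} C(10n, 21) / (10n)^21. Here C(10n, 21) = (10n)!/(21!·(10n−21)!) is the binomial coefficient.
lim = 1/21! = 1/51090942171709440000

With N = 10n → ∞: C(N, 21) / N^21 = [N(N−1)…(N−20)] / (21! · N^21) = (1/21!) · 1 · (1 − 1/(10n)) · … · (1 − 20/(10n)). Each factor → 1 as N → ∞, so the limit is 1/21! = 1/51090942171709440000.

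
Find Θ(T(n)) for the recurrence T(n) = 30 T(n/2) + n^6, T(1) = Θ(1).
T(n) = Θ(n^6)

log_2 30 ≈ 4.907. f(n) = n^6 dominates n^(log_2 30) since 6 > 4.907, and the regularity condition a·f(n/b) = 30·(n/2)^6 = (30/64)·n^6 ≤ c·f(n) holds with c = 30/64 ≈ 0.469 < 1. So this is Case 3: T(n) = Θ(f(n)) = Θ(n^6).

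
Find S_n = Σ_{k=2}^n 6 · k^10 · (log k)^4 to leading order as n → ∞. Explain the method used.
S_n ~ 6 · n^11 · (log n)^4 / 11

By integral comparison, S_n = ∫_1^n 6 · x^10 · (log x)^4 dx + O(n^10 · (log n)^4). For the integral, the leading term of ∫_1^n x^10 (log x)^4 dx is n^11/11 · (log n)^4 (by repeated integration by parts; each step lowers the log-exponent and produces a relatively O(1/log n) correction). Hence S_n ~ 6 · n^11 · (log n)^4 / 11.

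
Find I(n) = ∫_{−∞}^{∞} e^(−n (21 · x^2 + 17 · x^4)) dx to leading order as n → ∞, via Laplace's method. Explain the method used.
I(n) ~ sqrt(π/(21n))

φ(x) = 21 · x^2 + 17 · x^4 has its unique global minimum at x* = 0 (since φ'(x) = 42x + 68x^3 = 0 only at x = 0 for real x with both coefficients positive, and φ → ∞ as |x| → ∞). At x* = 0, φ(0) = 0 and φ''(0) = 42. Laplace's method then gives
  I(n) ~ sqrt(2π / (n · φ''(0))) · e^(−n φ(0)) = sqrt(2π / (42n)) = sqrt(π/(21n)).
The 17 · x^4 term contributes only at subleading order (an O(1/n) relative correction).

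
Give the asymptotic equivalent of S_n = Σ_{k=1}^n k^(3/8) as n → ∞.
S_n ~ (8/11) · n^(11/8)

Integral comparison: Σ_{k=1}^n k^(3/8) = ∫_0^n x^(3/8) dx + O(n^(3/8)). The integral is n^(1 + 3/8) / (1 + 3/8) = n^((3+8)/8) / ((3+8)/8) = (8/11) · n^(11/8).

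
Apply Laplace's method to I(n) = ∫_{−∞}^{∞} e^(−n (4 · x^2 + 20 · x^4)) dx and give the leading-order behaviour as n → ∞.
I(n) ~ sqrt(π/(4n))

φ(x) = 4 · x^2 + 20 · x^4 has its unique global minimum at x* = 0 (since φ'(x) = 8x + 80x^3 = 0 only at x = 0 for real x with both coefficients positive, and φ → ∞ as |x| → ∞). At x* = 0, φ(0) = 0 and φ''(0) = 8. Laplace's method then gives
  I(n) ~ sqrt(2π / (n · φ''(0))) · e^(−n φ(0)) = sqrt(2π / (8n)) = sqrt(π/(4n)).
The 20 · x^4 term contributes only at subleading order (an O(1/n) relative correction).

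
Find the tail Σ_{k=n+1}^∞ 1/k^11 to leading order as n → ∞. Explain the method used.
Σ_{k>n} 1/k^11 ~ 1/(10 · n^10)

Compare to the integral: ∫_{n}^∞ x^(−11) dx = [−x^(−10)/10]_{n}^∞ = 1/((11−1)·n^10). Euler-Maclaurin then gives
  Σ_{k>n} 1/k^11 = ∫_{n}^∞ dx/x^11 − 1/(2·n^11) + O(1/n^12).
(Equivalently this is ζ(11) − Σ_{k≤n} 1/k^11.)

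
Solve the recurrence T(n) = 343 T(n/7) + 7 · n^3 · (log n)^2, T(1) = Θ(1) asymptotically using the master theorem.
T(n) = Θ(n^3 · (log n)^3)

Here log_7 343 = 3 and f(n) = 7 · n^3 · (log n)^2 = Θ(n^(log_7 343) · (log n)^2). This is the extended Case 2 of the master theorem (f matches the critical exponent up to log factors), giving T(n) = Θ(n^(log_7 343) · (log n)^(2+1)) = Θ(n^3 · (log n)^3).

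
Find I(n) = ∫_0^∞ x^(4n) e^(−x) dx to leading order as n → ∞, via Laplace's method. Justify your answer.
I(n) ~ sqrt(2π·4n) · (4n/e)^(4n)

Write the integrand as exp(4n ln x − x) and set f(x) = 4n ln x − x. Then f'(x) = 4n/x − 1 = 0 at x* = 4n, and f''(x*) = −4n/x*^2 = −1/(4n). Laplace's method (interior maximum) gives
  I(n) ~ e^(f(x*)) · sqrt(2π / |f''(x*)|)
        = exp(4n ln(4n) − 4n) · sqrt(2π · 4n)
        = (4n)^(4n) e^(−4n) · sqrt(2π·4n)
        = sqrt(2π·4n) · (4n/e)^(4n).
This matches Γ(4n+1) with Stirling applied to Γ.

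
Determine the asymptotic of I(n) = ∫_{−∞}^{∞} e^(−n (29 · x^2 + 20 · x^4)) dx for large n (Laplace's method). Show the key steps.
I(n) ~ sqrt(π/(29n))

φ(x) = 29 · x^2 + 20 · x^4 has its unique global minimum at x* = 0 (since φ'(x) = 58x + 80x^3 = 0 only at x = 0 for real x with both coefficients positive, and φ → ∞ as |x| → ∞). At x* = 0, φ(0) = 0 and φ''(0) = 58. Laplace's method then gives
  I(n) ~ sqrt(2π / (n · φ''(0))) · e^(−n φ(0)) = sqrt(2π / (58n)) = sqrt(π/(29n)).
The 20 · x^4 term contributes only at subleading order (an O(1/n) relative correction).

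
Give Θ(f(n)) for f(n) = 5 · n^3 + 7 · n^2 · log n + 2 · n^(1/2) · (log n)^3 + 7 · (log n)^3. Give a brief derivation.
f(n) ∈ Θ(n^3)

Compare the terms by growth order. For large n, n^a · (log n)^b dominates n^a' · (log n)^b' iff a > a', or (a = a' and b > b'). Ranking the 4 terms shows the dominant one is 5 · n^3. Hence f(n) ∈ Θ(n^3).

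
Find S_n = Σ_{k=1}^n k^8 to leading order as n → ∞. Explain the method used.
S_n ~ n^9 / 9

By integral comparison (Euler-Maclaurin), Σ_{k=1}^n k^8 = ∫_0^n x^8 dx + O(n^8) = n^9/9 + O(n^8). (Equivalently, Faulhaber's formula gives the same leading term.)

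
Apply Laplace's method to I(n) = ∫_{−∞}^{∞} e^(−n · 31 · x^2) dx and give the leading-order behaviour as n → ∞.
I(n) = sqrt(π/(31n))

Here φ(x) = 31 · x^2 has its unique minimum at x* = 0 with φ(x*) = 0 and φ''(x*) = 62. Laplace's method gives
  I(n) ~ e^(−n φ(x*)) · sqrt(2π / (n · φ''(x*))) = sqrt(2π / (62n)) = sqrt(π/(31n)).
This is exact: substituting u = (x − 0)·sqrt(31n) gives I(n) = (1/sqrt(31n)) ∫_{−∞}^{∞} e^(−u^2) du = sqrt(π/(31n)).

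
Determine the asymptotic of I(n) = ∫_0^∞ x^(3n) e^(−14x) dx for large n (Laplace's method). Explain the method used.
I(n) ~ (sqrt(2π·3n) / 14) · (3n/(14e))^(3n)

Write the integrand as exp(3n ln x − 14x) and set f(x) = 3n ln x − 14x. Then f'(x) = 3n/x − 14 = 0 at x* = 3n/14, and f''(x*) = −3n/x*^2 = −14^2/(3n). Laplace's method (interior maximum) gives
  I(n) ~ e^(f(x*)) · sqrt(2π / |f''(x*)|)
        = exp(3n ln(3n/14) − 3n) · sqrt(2π · 3n / 14^2)
        = (3n/14)^(3n) e^(−3n) · sqrt(2π·3n) / 14
        = (sqrt(2π·3n) / 14) · (3n/(14e))^(3n).
This matches Γ(3n+1)/14^(3n+1) with Stirling applied to Γ.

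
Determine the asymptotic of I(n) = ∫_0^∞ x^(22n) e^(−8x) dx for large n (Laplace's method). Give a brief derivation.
I(n) ~ (sqrt(2π·22n) / 8) · (22n/(8e))^(22n)

Write the integrand as exp(22n ln x − 8x) and set f(x) = 22n ln x − 8x. Then f'(x) = 22n/x − 8 = 0 at x* = 22n/8, and f''(x*) = −22n/x*^2 = −8^2/(22n). Laplace's method (interior maximum) gives
  I(n) ~ e^(f(x*)) · sqrt(2π / |f''(x*)|)
        = exp(22n ln(22n/8) − 22n) · sqrt(2π · 22n / 8^2)
        = (22n/8)^(22n) e^(−22n) · sqrt(2π·22n) / 8
        = (sqrt(2π·22n) / 8) · (22n/(8e))^(22n).
This matches Γ(22n+1)/8^(22n+1) with Stirling applied to Γ.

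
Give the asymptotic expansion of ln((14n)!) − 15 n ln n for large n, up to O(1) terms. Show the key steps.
ln((14n)!) − 15 n ln n = −n ln n + 14(ln 14 − 1) n + (1/2) ln(2π·14n) + O(1/n)

Stirling: ln((14n)!) = 14n ln(14n) − 14n + (1/2) ln(2π·14n) + O(1/n).
Expand 14n ln(14n) = 14n (ln n + ln 14) = 14n ln n + 14n ln 14.
Subtract 15n ln n: leading term is (14 − 15) n ln n = −n ln n. The next term is 14n ln 14 − 14n = 14(ln 14 − 1) n. Then the (1/2) ln(2π·14n) correction.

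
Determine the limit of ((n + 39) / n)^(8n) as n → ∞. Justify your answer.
lim = e^312

Rewrite as (1 + 39/n)^(8n). By the standard limit (1 + x/n)^n → e^x, we have (1 + 39/n)^n → e^39, and raising to the 8th power gives e^312.
More precisely, ln[(1 + 39/n)^(8n)] = 8n · ln(1 + 39/n) = 8n · (39/n + O(1/n^2)) = 312 + O(1/n) → 312.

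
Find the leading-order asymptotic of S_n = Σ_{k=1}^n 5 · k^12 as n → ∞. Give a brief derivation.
S_n ~ 5 · n^13 / 13

By integral comparison (Euler-Maclaurin), Σ_{k=1}^n 5 · k^12 = 5 · ∫_0^n x^12 dx + O(n^12) = 5 · n^13/13 + O(n^12). (Equivalently, Faulhaber's formula gives the same leading term.)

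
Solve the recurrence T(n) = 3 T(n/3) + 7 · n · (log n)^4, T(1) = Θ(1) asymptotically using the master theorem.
T(n) = Θ(n · (log n)^5)

Here log_3 3 = 1 and f(n) = 7 · n · (log n)^4 = Θ(n^(log_3 3) · (log n)^4). This is the extended Case 2 of the master theorem (f matches the critical exponent up to log factors), giving T(n) = Θ(n^(log_3 3) · (log n)^(4+1)) = Θ(n · (log n)^5).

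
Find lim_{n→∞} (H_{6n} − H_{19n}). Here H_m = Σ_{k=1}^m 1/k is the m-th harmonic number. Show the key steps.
lim = ln(6/19)

Euler-Maclaurin gives H_m = ln m + γ + 1/(2m) + O(1/m^2). The γ and O(1/m) terms cancel in the difference:
  H_{6n} − H_{19n} = ln(6n) − ln(19n) + O(1/n) = ln(6/19) + O(1/n).
Hence the limit is ln(6/19).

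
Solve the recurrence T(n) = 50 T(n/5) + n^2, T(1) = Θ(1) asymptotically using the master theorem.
T(n) = Θ(n^(log_5 50))

Master theorem: compare f(n) = n^2 to n^(log_5 50) where log_5 50 ≈ 2.431. Since 2 < log_5 50, we have f(n) = O(n^(log_5 50 − ε)) for some ε > 0 — Case 1. Hence T(n) = Θ(n^(log_5 50)).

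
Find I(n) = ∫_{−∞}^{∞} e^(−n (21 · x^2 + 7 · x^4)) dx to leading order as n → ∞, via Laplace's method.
I(n) ~ sqrt(π/(21n))

φ(x) = 21 · x^2 + 7 · x^4 has its unique global minimum at x* = 0 (since φ'(x) = 42x + 28x^3 = 0 only at x = 0 for real x with both coefficients positive, and φ → ∞ as |x| → ∞). At x* = 0, φ(0) = 0 and φ''(0) = 42. Laplace's method then gives
  I(n) ~ sqrt(2π / (n · φ''(0))) · e^(−n φ(0)) = sqrt(2π / (42n)) = sqrt(π/(21n)).
The 7 · x^4 term contributes only at subleading order (an O(1/n) relative correction).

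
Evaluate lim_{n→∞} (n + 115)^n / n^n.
lim = e^115

Rewrite as (1 + 115/n)^(n). By the standard limit (1 + x/n)^n → e^x, we have (1 + 115/n)^n → e^115, and raising to the 1st power gives e^115.
More precisely, ln[(1 + 115/n)^(n)] = n · ln(1 + 115/n) = n · (115/n + O(1/n^2)) = 115 + O(1/n) → 115.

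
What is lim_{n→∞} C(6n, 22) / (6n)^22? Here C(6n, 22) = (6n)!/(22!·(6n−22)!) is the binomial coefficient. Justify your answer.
lim = 1/22! = 1/1124000727777607680000

With N = 6n → ∞: C(N, 22) / N^22 = [N(N−1)…(N−21)] / (22! · N^22) = (1/22!) · 1 · (1 − 1/(6n)) · … · (1 − 21/(6n)). Each factor → 1 as N → ∞, so the limit is 1/22! = 1/1124000727777607680000.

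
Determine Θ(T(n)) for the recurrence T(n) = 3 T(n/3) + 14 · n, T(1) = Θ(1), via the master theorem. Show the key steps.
T(n) = Θ(n log n)

log_3 3 = 1, and f(n) = 14 · n = Θ(n^(log_3 3)). This is Case 2 of the master theorem: T(n) = Θ(f(n) · log n) = Θ(n log n).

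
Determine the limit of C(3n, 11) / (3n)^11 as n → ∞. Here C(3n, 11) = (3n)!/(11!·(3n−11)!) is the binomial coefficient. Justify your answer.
lim = 1/11! = 1/39916800

With N = 3n → ∞: C(N, 11) / N^11 = [N(N−1)…(N−10)] / (11! · N^11) = (1/11!) · 1 · (1 − 1/(3n)) · … · (1 − 10/(3n)). Each factor → 1 as N → ∞, so the limit is 1/11! = 1/39916800.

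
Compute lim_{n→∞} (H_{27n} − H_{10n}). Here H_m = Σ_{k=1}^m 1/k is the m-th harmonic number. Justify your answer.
lim = ln(27/10)

Euler-Maclaurin gives H_m = ln m + γ + 1/(2m) + O(1/m^2). The γ and O(1/m) terms cancel in the difference:
  H_{27n} − H_{10n} = ln(27n) − ln(10n) + O(1/n) = ln(27/10) + O(1/n).
Hence the limit is ln(27/10).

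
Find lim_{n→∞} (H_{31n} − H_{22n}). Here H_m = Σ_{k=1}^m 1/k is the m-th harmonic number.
lim = ln(31/22)

Euler-Maclaurin gives H_m = ln m + γ + 1/(2m) + O(1/m^2). The γ and O(1/m) terms cancel in the difference:
  H_{31n} − H_{22n} = ln(31n) − ln(22n) + O(1/n) = ln(31/22) + O(1/n).
Hence the limit is ln(31/22).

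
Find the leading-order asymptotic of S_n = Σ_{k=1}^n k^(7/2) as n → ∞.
S_n ~ (2/9) · n^(9/2)

Integral comparison: Σ_{k=1}^n k^(7/2) = ∫_0^n x^(7/2) dx + O(n^(7/2)). The integral is n^(1 + 7/2) / (1 + 7/2) = n^((7+2)/2) / ((7+2)/2) = (2/9) · n^(9/2).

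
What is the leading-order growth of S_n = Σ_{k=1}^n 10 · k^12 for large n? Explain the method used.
S_n ~ 10 · n^13 / 13

By integral comparison (Euler-Maclaurin), Σ_{k=1}^n 10 · k^12 = 10 · ∫_0^n x^12 dx + O(n^12) = 10 · n^13/13 + O(n^12). (Equivalently, Faulhaber's formula gives the same leading term.)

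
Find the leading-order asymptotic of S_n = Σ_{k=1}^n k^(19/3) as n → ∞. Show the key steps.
S_n ~ (3/22) · n^(22/3)

Integral comparison: Σ_{k=1}^n k^(19/3) = ∫_0^n x^(19/3) dx + O(n^(19/3)). The integral is n^(1 + 19/3) / (1 + 19/3) = n^((19+3)/3) / ((19+3)/3) = (3/22) · n^(22/3).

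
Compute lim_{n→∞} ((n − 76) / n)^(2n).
lim = e^(−152)

Rewrite as (1 − 76/n)^(2n). By the standard limit (1 + x/n)^n → e^x, we have (1 − 76/n)^n → e^(−76), and raising to the 2nd power gives e^(−152).
More precisely, ln[(1 − 76/n)^(2n)] = 2n · ln(1 − 76/n) = 2n · (-76/n + O(1/n^2)) = -152 + O(1/n) → -152.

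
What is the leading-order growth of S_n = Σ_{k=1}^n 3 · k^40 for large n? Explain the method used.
S_n ~ 3 · n^41 / 41

By integral comparison (Euler-Maclaurin), Σ_{k=1}^n 3 · k^40 = 3 · ∫_0^n x^40 dx + O(n^40) = 3 · n^41/41 + O(n^40). (Equivalently, Faulhaber's formula gives the same leading term.)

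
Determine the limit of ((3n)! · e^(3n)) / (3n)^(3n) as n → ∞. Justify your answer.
lim = ∞

Stirling: (3n)! ~ sqrt(2π·3n) · (3n/e)^(3n). Hence
  (3n)! · e^(3n) / (3n)^(3n) ~ sqrt(2π·3n) = sqrt(2π·3) · sqrt(n) → ∞.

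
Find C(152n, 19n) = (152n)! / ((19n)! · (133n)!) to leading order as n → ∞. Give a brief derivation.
C(152n, 19n) ~ (16777216/823543)^(19n) · sqrt(4/(7π·19n))

Write N = 19n. Apply Stirling to each factorial:
  (8N)! ~ sqrt(2π·8N) · (8N/e)^(8N),
  N! ~ sqrt(2π N) · (N/e)^N,
  (7N)! ~ sqrt(2π·7N) · (7N/e)^(7N).
The exponential factors combine to (8N)^(8N) / (N^N · (7N)^(7N)) = 8^(8N)/7^(7N) = (8^8/7^7)^N = (16777216/823543)^N.
The square-root prefactors combine to sqrt(2π·8N) / (sqrt(2π N)·sqrt(2π·7N)) = sqrt(8 / (2π·7·N)) = sqrt(4/(7π·19n)).
Substituting N = 19n: C(152n, 19n) ~ (16777216/823543)^(19n) · sqrt(4/(7π·19n)).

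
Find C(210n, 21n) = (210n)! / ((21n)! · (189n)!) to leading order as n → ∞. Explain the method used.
C(210n, 21n) ~ (10000000000/387420489)^(21n) · sqrt(5/(9π·21n))

Write N = 21n. Apply Stirling to each factorial:
  (10N)! ~ sqrt(2π·10N) · (10N/e)^(10N),
  N! ~ sqrt(2π N) · (N/e)^N,
  (9N)! ~ sqrt(2π·9N) · (9N/e)^(9N).
The exponential factors combine to (10N)^(10N) / (N^N · (9N)^(9N)) = 10^(10N)/9^(9N) = (10^10/9^9)^N = (10000000000/387420489)^N.
The square-root prefactors combine to sqrt(2π·10N) / (sqrt(2π N)·sqrt(2π·9N)) = sqrt(10 / (2π·9·N)) = sqrt(5/(9π·21n)).
Substituting N = 21n: C(210n, 21n) ~ (10000000000/387420489)^(21n) · sqrt(5/(9π·21n)).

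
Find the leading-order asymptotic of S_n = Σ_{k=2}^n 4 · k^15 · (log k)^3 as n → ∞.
S_n ~ n^16 · (log n)^3 / 4

By integral comparison, S_n = ∫_1^n 4 · x^15 · (log x)^3 dx + O(n^15 · (log n)^3). For the integral, the leading term of ∫_1^n x^15 (log x)^3 dx is n^16/16 · (log n)^3 (by repeated integration by parts; each step lowers the log-exponent and produces a relatively O(1/log n) correction). Hence S_n ~ n^16 · (log n)^3 / 4.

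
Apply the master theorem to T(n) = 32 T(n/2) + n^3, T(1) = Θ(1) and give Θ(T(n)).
T(n) = Θ(n^5)

Master theorem: compare f(n) = n^3 to n^(log_2 32) where log_2 32 = 5. Since 3 < log_2 32, we have f(n) = O(n^(log_2 32 − ε)) for some ε > 0 — Case 1. Hence T(n) = Θ(n^(log_2 32)) = Θ(n^5).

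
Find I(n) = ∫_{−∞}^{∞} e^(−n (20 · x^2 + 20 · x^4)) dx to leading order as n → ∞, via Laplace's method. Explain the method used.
I(n) ~ sqrt(π/(20n))

φ(x) = 20 · x^2 + 20 · x^4 has its unique global minimum at x* = 0 (since φ'(x) = 40x + 80x^3 = 0 only at x = 0 for real x with both coefficients positive, and φ → ∞ as |x| → ∞). At x* = 0, φ(0) = 0 and φ''(0) = 40. Laplace's method then gives
  I(n) ~ sqrt(2π / (n · φ''(0))) · e^(−n φ(0)) = sqrt(2π / (40n)) = sqrt(π/(20n)).
The 20 · x^4 term contributes only at subleading order (an O(1/n) relative correction).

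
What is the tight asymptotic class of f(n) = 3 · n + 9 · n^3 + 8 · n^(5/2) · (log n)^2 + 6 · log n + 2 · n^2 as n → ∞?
f(n) ∈ Θ(n^3)

Compare the terms by growth order. For large n, n^a · (log n)^b dominates n^a' · (log n)^b' iff a > a', or (a = a' and b > b'). Ranking the 5 terms shows the dominant one is 9 · n^3. Hence f(n) ∈ Θ(n^3).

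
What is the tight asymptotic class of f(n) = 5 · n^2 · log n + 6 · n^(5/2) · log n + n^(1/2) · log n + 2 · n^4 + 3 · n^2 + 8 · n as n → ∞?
f(n) ∈ Θ(n^4)

Compare the terms by growth order. For large n, n^a · (log n)^b dominates n^a' · (log n)^b' iff a > a', or (a = a' and b > b'). Ranking the 6 terms shows the dominant one is 2 · n^4. Hence f(n) ∈ Θ(n^4).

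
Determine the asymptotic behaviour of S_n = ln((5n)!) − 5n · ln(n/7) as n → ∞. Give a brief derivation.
S_n ~ 5n · (ln 35 − 1) + O(ln n)

Stirling: ln((5n)!) = 5n ln(5n) − 5n + O(ln n).
  S_n = 5n ln(5n) − 5n − 5n ln(n/7) + O(ln n)
      = 5n ln(5n) − 5n ln n + 5n ln 7 − 5n + O(ln n)
      = 5n ln 5 + 5n ln 7 − 5n + O(ln n)
      = 5n (ln 35 − 1) + O(ln n).
Numerically ln(35) − 1 ≈ 2.5553.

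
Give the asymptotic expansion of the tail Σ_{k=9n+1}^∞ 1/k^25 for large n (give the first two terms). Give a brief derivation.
Σ_{k>9n} 1/k^25 = 1/(24 · (9n)^24) − 1/(2 · (9n)^25) + O(1/(9n)^26)

Compare to the integral: ∫_{9n}^∞ x^(−25) dx = [−x^(−24)/24]_{9n}^∞ = 1/((25−1)·(9n)^24). The Euler-Maclaurin correction adds −f(9n)/2 = −1/(2·(9n)^25). Euler-Maclaurin then gives
  Σ_{k>9n} 1/k^25 = ∫_{9n}^∞ dx/x^25 − 1/(2·(9n)^25) + O(1/(9n)^26).
(Equivalently this is ζ(25) − Σ_{k≤9n} 1/k^25.)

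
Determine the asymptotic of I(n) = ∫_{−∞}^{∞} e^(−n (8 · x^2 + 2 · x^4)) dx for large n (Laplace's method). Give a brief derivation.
I(n) ~ sqrt(π/(8n))

φ(x) = 8 · x^2 + 2 · x^4 has its unique global minimum at x* = 0 (since φ'(x) = 16x + 8x^3 = 0 only at x = 0 for real x with both coefficients positive, and φ → ∞ as |x| → ∞). At x* = 0, φ(0) = 0 and φ''(0) = 16. Laplace's method then gives
  I(n) ~ sqrt(2π / (n · φ''(0))) · e^(−n φ(0)) = sqrt(2π / (16n)) = sqrt(π/(8n)).
The 2 · x^4 term contributes only at subleading order (an O(1/n) relative correction).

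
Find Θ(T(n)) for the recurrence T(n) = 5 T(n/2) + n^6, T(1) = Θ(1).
T(n) = Θ(n^6)

log_2 5 ≈ 2.322. f(n) = n^6 dominates n^(log_2 5) since 6 > 2.322, and the regularity condition a·f(n/b) = 5·(n/2)^6 = (5/64)·n^6 ≤ c·f(n) holds with c = 5/64 ≈ 0.0781 < 1. So this is Case 3: T(n) = Θ(f(n)) = Θ(n^6).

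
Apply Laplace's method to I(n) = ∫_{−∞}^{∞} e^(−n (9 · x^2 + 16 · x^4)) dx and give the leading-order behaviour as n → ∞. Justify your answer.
I(n) ~ sqrt(π/(9n))

φ(x) = 9 · x^2 + 16 · x^4 has its unique global minimum at x* = 0 (since φ'(x) = 18x + 64x^3 = 0 only at x = 0 for real x with both coefficients positive, and φ → ∞ as |x| → ∞). At x* = 0, φ(0) = 0 and φ''(0) = 18. Laplace's method then gives
  I(n) ~ sqrt(2π / (n · φ''(0))) · e^(−n φ(0)) = sqrt(2π / (18n)) = sqrt(π/(9n)).
The 16 · x^4 term contributes only at subleading order (an O(1/n) relative correction).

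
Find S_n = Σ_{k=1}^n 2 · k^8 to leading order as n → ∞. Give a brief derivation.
S_n ~ 2 · n^9 / 9

By integral comparison (Euler-Maclaurin), Σ_{k=1}^n 2 · k^8 = 2 · ∫_0^n x^8 dx + O(n^8) = 2 · n^9/9 + O(n^8). (Equivalently, Faulhaber's formula gives the same leading term.)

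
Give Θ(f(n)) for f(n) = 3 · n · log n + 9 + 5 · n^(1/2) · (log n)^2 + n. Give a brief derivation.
f(n) ∈ Θ(n · log n)

Compare the terms by growth order. For large n, n^a · (log n)^b dominates n^a' · (log n)^b' iff a > a', or (a = a' and b > b'). Ranking the 4 terms shows the dominant one is 3 · n · log n. Hence f(n) ∈ Θ(n · log n).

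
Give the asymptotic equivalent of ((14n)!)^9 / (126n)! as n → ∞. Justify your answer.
((14n)!)^9/(126n)! ~ ((2π·14n)^(8/2) / 3) · 9^(−9·14n)  →  0

Write N = 14n. Stirling: N! ~ sqrt(2π N)(N/e)^N and (9N)! ~ sqrt(2π·9N)·(9N/e)^(9N).
  (N!)^9/(9N)! ~ (2π N)^(9/2) (N/e)^(9N) / [sqrt(2π·9N) (9N/e)^(9N)]
     = (2π N)^(9/2) / sqrt(2π·9N) · (N/(9N))^(9N)
     = (2π N)^((9−1)/2) / 3 · 9^(−9N).
Since 9^9 > 1, the factor 9^(−9N) decays exponentially, so the ratio → 0. Substituting N = 14n gives the stated form.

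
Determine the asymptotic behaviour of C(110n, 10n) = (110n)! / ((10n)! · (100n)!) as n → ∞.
C(110n, 10n) ~ (285311670611/10000000000)^(10n) · sqrt(11/(20π·10n))

Write N = 10n. Apply Stirling to each factorial:
  (11N)! ~ sqrt(2π·11N) · (11N/e)^(11N),
  N! ~ sqrt(2π N) · (N/e)^N,
  (10N)! ~ sqrt(2π·10N) · (10N/e)^(10N).
The exponential factors combine to (11N)^(11N) / (N^N · (10N)^(10N)) = 11^(11N)/10^(10N) = (11^11/10^10)^N = (285311670611/10000000000)^N.
The square-root prefactors combine to sqrt(2π·11N) / (sqrt(2π N)·sqrt(2π·10N)) = sqrt(11 / (2π·10·N)) = sqrt(11/(20π·10n)).
Substituting N = 10n: C(110n, 10n) ~ (285311670611/10000000000)^(10n) · sqrt(11/(20π·10n)).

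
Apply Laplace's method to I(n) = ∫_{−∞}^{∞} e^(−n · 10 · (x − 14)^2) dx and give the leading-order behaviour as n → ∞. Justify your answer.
I(n) = sqrt(π/(10n))

Here φ(x) = 10 · (x − 14)^2 has its unique minimum at x* = 14 with φ(x*) = 0 and φ''(x*) = 20. Laplace's method gives
  I(n) ~ e^(−n φ(x*)) · sqrt(2π / (n · φ''(x*))) = sqrt(2π / (20n)) = sqrt(π/(10n)).
This is exact: substituting u = (x − 14)·sqrt(10n) gives I(n) = (1/sqrt(10n)) ∫_{−∞}^{∞} e^(−u^2) du = sqrt(π/(10n)).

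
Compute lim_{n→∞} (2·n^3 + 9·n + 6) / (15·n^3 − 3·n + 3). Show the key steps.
lim = 2/15

For large n the leading n^3 terms dominate both numerator and denominator. Dividing top and bottom by n^3, every other term tends to 0, leaving 2/15.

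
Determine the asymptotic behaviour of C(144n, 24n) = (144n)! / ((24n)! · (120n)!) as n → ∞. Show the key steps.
C(144n, 24n) ~ (46656/3125)^(24n) · sqrt(3/(5π·24n))

Write N = 24n. Apply Stirling to each factorial:
  (6N)! ~ sqrt(2π·6N) · (6N/e)^(6N),
  N! ~ sqrt(2π N) · (N/e)^N,
  (5N)! ~ sqrt(2π·5N) · (5N/e)^(5N).
The exponential factors combine to (6N)^(6N) / (N^N · (5N)^(5N)) = 6^(6N)/5^(5N) = (6^6/5^5)^N = (46656/3125)^N.
The square-root prefactors combine to sqrt(2π·6N) / (sqrt(2π N)·sqrt(2π·5N)) = sqrt(6 / (2π·5·N)) = sqrt(3/(5π·24n)).
Substituting N = 24n: C(144n, 24n) ~ (46656/3125)^(24n) · sqrt(3/(5π·24n)).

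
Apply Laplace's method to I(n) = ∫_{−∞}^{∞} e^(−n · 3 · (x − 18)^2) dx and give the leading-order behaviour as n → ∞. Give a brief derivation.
I(n) = sqrt(π/(3n))

Here φ(x) = 3 · (x − 18)^2 has its unique minimum at x* = 18 with φ(x*) = 0 and φ''(x*) = 6. Laplace's method gives
  I(n) ~ e^(−n φ(x*)) · sqrt(2π / (n · φ''(x*))) = sqrt(2π / (6n)) = sqrt(π/(3n)).
This is exact: substituting u = (x − 18)·sqrt(3n) gives I(n) = (1/sqrt(3n)) ∫_{−∞}^{∞} e^(−u^2) du = sqrt(π/(3n)).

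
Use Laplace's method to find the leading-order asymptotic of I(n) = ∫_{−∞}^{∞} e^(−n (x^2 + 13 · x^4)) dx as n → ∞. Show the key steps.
I(n) ~ sqrt(π/n)

φ(x) = x^2 + 13 · x^4 has its unique global minimum at x* = 0 (since φ'(x) = 2x + 52x^3 = 0 only at x = 0 for real x with both coefficients positive, and φ → ∞ as |x| → ∞). At x* = 0, φ(0) = 0 and φ''(0) = 2. Laplace's method then gives
  I(n) ~ sqrt(2π / (n · φ''(0))) · e^(−n φ(0)) = sqrt(2π / (2n)) = sqrt(π/n).
The 13 · x^4 term contributes only at subleading order (an O(1/n) relative correction).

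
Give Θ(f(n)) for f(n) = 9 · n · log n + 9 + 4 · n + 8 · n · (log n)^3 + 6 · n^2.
f(n) ∈ Θ(n^2)

Compare the terms by growth order. For large n, n^a · (log n)^b dominates n^a' · (log n)^b' iff a > a', or (a = a' and b > b'). Ranking the 5 terms shows the dominant one is 6 · n^2. Hence f(n) ∈ Θ(n^2).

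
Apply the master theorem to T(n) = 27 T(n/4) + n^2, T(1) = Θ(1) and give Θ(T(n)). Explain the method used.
T(n) = Θ(n^(log_4 27))

Master theorem: compare f(n) = n^2 to n^(log_4 27) where log_4 27 ≈ 2.377. Since 2 < log_4 27, we have f(n) = O(n^(log_4 27 − ε)) for some ε > 0 — Case 1. Hence T(n) = Θ(n^(log_4 27)).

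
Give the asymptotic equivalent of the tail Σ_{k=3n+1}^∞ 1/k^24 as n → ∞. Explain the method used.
Σ_{k>3n} 1/k^24 ~ 1/(23 · (3n)^23)

Compare to the integral: ∫_{3n}^∞ x^(−24) dx = [−x^(−23)/23]_{3n}^∞ = 1/((24−1)·(3n)^23). Euler-Maclaurin then gives
  Σ_{k>3n} 1/k^24 = ∫_{3n}^∞ dx/x^24 − 1/(2·(3n)^24) + O(1/(3n)^25).
(Equivalently this is ζ(24) − Σ_{k≤3n} 1/k^24.)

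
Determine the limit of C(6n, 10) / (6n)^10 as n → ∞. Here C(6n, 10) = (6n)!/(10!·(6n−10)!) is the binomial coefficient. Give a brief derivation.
lim = 1/10! = 1/3628800

With N = 6n → ∞: C(N, 10) / N^10 = [N(N−1)…(N−9)] / (10! · N^10) = (1/10!) · 1 · (1 − 1/(6n)) · … · (1 − 9/(6n)). Each factor → 1 as N → ∞, so the limit is 1/10! = 1/3628800.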